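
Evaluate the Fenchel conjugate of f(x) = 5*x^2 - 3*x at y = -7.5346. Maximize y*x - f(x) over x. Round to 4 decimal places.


f*(y) = sup_x {y*x - a*x^2 - b*x} = sup_x {(y-b)*x - a*x^2}
FOC: (y - b) - 2a*x = 0 => x* = (y - b)/(2a)
x* = (-7.5346 + 3)/(2*5) = -0.4535
f*(-7.5346) = (y-b)^2/(4a) = (-7.5346 + 3)^2/(4*5)
= 20.5626/20 = 1.0281


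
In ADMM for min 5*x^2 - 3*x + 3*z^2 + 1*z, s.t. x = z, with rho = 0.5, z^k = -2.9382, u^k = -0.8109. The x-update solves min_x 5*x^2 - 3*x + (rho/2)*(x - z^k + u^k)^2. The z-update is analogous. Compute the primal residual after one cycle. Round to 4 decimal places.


ADMM iteration with rho = 0.5, z^k = -2.9382, u^k = -0.8109
Step 1: x-update.
Minimize 5*x^2 - 3*x + (0.5/2)*(x + 2.9382 - 0.8109)^2
FOC: (2*5 + 0.5)*x = 3 + 0.5*(-2.9382 + 0.8109)
x^{k+1} = 0.1844
Step 2: z-update.
Minimize 3*z^2 + 1*z + (0.5/2)*(0.1844 - z - 0.8109)^2
FOC: (2*3 + 0.5)*z = -1 + 0.5*(0.1844 - 0.8109)
z^{k+1} = -0.202
Step 3: u-update.
u^{k+1} = -0.8109 + 0.1844 + 0.202 = -0.4244
Step 4: Primal residual = |0.1844 + 0.202| = 0.3865


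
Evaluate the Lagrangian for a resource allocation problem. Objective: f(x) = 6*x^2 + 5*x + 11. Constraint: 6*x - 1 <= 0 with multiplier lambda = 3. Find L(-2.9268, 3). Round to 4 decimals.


Step 1: Evaluate f(x).
f(-2.9268) = 6*(-2.9268)^2 + 5*(-2.9268) + 11 = 47.7629
Step 2: Evaluate g(x).
g(-2.9268) = 6*-2.9268 - 1 = -18.5608
Step 3: Compute Lagrangian.
L = 47.7629 + 3*-18.5608 = -7.9195


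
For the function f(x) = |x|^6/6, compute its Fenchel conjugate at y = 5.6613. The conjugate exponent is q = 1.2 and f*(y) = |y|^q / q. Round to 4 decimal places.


The conjugate exponent q satisfies 1/p + 1/q = 1.
p = 6, so q = 6/(6 - 1) = 1.2
|y|^q = 5.6613^1.2 = 8.0075
f*(5.6613) = 8.0075 / 1.2 = 6.673


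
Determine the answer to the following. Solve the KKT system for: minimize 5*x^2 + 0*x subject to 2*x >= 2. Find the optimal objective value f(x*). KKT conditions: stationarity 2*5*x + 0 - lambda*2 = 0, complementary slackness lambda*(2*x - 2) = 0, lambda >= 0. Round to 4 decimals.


Step 1: Try lambda = 0 (constraint inactive).
x_unc = 0/(2*5) = 0.0
Check: 2*0.0 = 0.0 < 2 -- violated!
Step 2: Constraint must be active: 2*x = 2
x* = 2/2 = 1.0
lambda = (2*5*1.0 + 0)/2 = 5.0
Step 3: Compute optimal value.
f(x*) = 5*1.0^2 + 0*1.0 = 5.0


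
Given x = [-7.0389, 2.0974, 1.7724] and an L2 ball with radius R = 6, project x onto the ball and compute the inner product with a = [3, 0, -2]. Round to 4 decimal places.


Step 1: Compute ||x|| (intermediates to 6 decimals).
||x|| = sqrt((-7.0389)^2 + 2.0974^2 + 1.7724^2) = 7.555568
Step 2: Project.
Since ||x|| > R, scale = R/||x|| = 6/7.555568 = 0.794116, proj(x) = scale * x
proj(x) = [-5.589703, 1.665579, 1.407491]
Step 3: Dot product.
a^T * proj(x) = 3*(-5.589703) + 0*1.665579 - 2*1.407491 = -19.5841


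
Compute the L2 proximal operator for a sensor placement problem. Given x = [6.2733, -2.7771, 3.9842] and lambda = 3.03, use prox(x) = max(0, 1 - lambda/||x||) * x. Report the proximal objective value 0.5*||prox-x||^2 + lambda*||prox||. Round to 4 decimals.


Step 1: Compute ||x||.
||x|| = 7.9335
Step 2: Compute scaling factor.
scale = max(0, 1 - 3.03/7.9335) = 0.6181
Step 3: prox(x) = [3.8774, -1.7165, 2.4625]
||prox(x)|| = 4.9035
Step 4: Proximal objective.
0.5*||prox-x||^2 = 4.5905
lambda*||prox|| = 14.8576
Total = 19.4481


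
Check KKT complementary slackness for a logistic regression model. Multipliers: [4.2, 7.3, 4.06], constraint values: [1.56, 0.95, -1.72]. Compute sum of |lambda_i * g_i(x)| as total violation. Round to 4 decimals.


KKT complementary slackness check:
lambda_1 * g_1 = 4.2 * 1.56 = 6.552
lambda_2 * g_2 = 7.3 * 0.95 = 6.935
lambda_3 * g_3 = 4.06 * -1.72 = -6.9832
Total violation = 6.552 + 6.935 + 6.9832 = 20.4702


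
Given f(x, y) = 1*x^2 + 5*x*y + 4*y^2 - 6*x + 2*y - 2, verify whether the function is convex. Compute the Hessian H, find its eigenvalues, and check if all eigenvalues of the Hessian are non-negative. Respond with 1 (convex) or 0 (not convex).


The Hessian of f(x,y) = 1*x^2 + 5*x*y + 4*y^2 - 6*x + 2*y - 2 is:
H = [[2, 5], [5, 8]]
Trace = 2 + 8 = 10
Determinant = 2*8 - (5)^2 = -9
Discriminant = (10)^2 - 4*-9 = 136.0
Eigenvalues: lambda_1 = -0.831, lambda_2 = 10.831
The function is not convex.

0


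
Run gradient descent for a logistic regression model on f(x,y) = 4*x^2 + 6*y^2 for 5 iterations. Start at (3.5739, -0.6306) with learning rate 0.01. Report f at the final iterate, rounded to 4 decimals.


Gradient descent on f(x,y) = 4*x^2 + 6*y^2.
Starting point: (3.5739, -0.6306), alpha = 0.01
Step 1: grad_x = 2*4*3.5739 = 28.5912, grad_y = 2*6*-0.6306 = -7.5672
  x_1 = 3.5739 - 0.01*28.5912 = 3.288
  y_1 = -0.6306 - 0.01*-7.5672 = -0.5549
Step 2: grad_x = 2*4*3.288 = 26.3039, grad_y = 2*6*-0.5549 = -6.6591
  x_2 = 3.288 - 0.01*26.3039 = 3.0249
  y_2 = -0.5549 - 0.01*-6.6591 = -0.4883
Step 3: grad_x = 2*4*3.0249 = 24.1996, grad_y = 2*6*-0.4883 = -5.86
  x_3 = 3.0249 - 0.01*24.1996 = 2.783
  y_3 = -0.4883 - 0.01*-5.86 = -0.4297
Step 4: grad_x = 2*4*2.783 = 22.2636, grad_y = 2*6*-0.4297 = -5.1568
  x_4 = 2.783 - 0.01*22.2636 = 2.5603
  y_4 = -0.4297 - 0.01*-5.1568 = -0.3782
Step 5: grad_x = 2*4*2.5603 = 20.4825, grad_y = 2*6*-0.3782 = -4.538
  x_5 = 2.5603 - 0.01*20.4825 = 2.3555
  y_5 = -0.3782 - 0.01*-4.538 = -0.3328
f(2.3555, -0.3328) = 4*2.3555^2 + 6*(-0.3328)^2 = 22.8578


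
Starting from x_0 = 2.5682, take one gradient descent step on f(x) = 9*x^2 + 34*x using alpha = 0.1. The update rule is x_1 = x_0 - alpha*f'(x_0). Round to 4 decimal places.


We compute the gradient at x_0 and apply the update.
f'(x) = 18*x + 34
f'(2.5682) = 18*2.5682 + 34 = 80.2276
x_1 = 2.5682 - 0.1*80.2276 = -5.4546


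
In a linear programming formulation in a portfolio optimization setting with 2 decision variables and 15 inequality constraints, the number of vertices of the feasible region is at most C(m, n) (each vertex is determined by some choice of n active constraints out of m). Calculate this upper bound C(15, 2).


Each vertex corresponds to some choice of n active constraints out of m, so the number of vertices is at most C(m, n) = m! / (n!(m-n)!).
m = 15, n = 2
Numerator: 15 * 14
Denominator: 2! = 2
C(15, 2) = 105


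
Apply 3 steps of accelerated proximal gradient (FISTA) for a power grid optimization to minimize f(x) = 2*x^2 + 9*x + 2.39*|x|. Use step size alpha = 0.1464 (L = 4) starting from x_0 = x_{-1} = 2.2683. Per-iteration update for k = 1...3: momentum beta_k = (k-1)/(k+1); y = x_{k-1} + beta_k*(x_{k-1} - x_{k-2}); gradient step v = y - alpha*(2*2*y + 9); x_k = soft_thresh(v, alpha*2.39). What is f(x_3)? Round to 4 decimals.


FISTA on f(x) = 2*x^2 + 9*x + 2.39*|x|
L = 4, alpha = 0.1464
Iteration 1: beta = 0.0, y = 2.2683 + 0.0*(2.2683 - 2.2683) = 2.2683
  grad(y) = 18.0732, v = y - alpha*grad = -0.3776
  prox(v) = soft_thresh(-0.3776, 0.3499) = -0.0277
Iteration 2: beta = 0.3333, y = -0.0277 + 0.3333*(-0.0277 - 2.2683) = -0.7931
  grad(y) = 5.8278, v = y - alpha*grad = -1.6462
  prox(v) = soft_thresh(-1.6462, 0.3499) = -1.2963
Iteration 3: beta = 0.5, y = -1.2963 + 0.5*(-1.2963 + 0.0277) = -1.9307
  grad(y) = 1.2774, v = y - alpha*grad = -2.1177
  prox(v) = soft_thresh(-2.1177, 0.3499) = -1.7678
f(x_3) = 2*(-1.7678)^2 + 9*(-1.7678) + 2.39*|-1.7678| = -5.4349


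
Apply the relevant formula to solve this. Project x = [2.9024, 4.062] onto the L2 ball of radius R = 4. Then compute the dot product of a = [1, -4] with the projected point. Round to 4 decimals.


Step 1: Compute ||x|| (intermediates to 6 decimals).
||x|| = sqrt(2.9024^2 + 4.062^2) = 4.992371
Step 2: Project.
Since ||x|| > R, scale = R/||x|| = 4/4.992371 = 0.801223, proj(x) = scale * x
proj(x) = [2.32547, 3.254568]
Step 3: Dot product.
a^T * proj(x) = 1*2.32547 - 4*3.254568 = -10.6928


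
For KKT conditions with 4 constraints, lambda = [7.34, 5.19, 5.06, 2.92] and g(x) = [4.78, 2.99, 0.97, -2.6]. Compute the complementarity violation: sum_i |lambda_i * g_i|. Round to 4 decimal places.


KKT complementary slackness check:
lambda_1 * g_1 = 7.34 * 4.78 = 35.0852
lambda_2 * g_2 = 5.19 * 2.99 = 15.5181
lambda_3 * g_3 = 5.06 * 0.97 = 4.9082
lambda_4 * g_4 = 2.92 * -2.6 = -7.592
Total violation = 35.0852 + 15.5181 + 4.9082 + 7.592 = 63.1035


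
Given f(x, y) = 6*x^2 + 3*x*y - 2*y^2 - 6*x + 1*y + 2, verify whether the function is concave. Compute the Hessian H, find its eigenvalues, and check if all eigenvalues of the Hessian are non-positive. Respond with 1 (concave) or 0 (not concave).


The Hessian of f(x,y) = 6*x^2 + 3*x*y - 2*y^2 - 6*x + 1*y + 2 is:
H = [[12, 3], [3, -4]]
Trace = 12 - 4 = 8
Determinant = 12*-4 - (3)^2 = -57
Discriminant = (8)^2 - 4*-57 = 292.0
Eigenvalues: lambda_1 = -4.544, lambda_2 = 12.544
The function is not concave.

0


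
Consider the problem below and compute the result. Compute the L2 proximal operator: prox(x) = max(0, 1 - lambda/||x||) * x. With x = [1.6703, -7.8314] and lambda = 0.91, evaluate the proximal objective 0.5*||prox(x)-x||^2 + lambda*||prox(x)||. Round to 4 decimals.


Step 1: Compute ||x||.
||x|| = 8.0075
Step 2: Compute scaling factor.
scale = max(0, 1 - 0.91/8.0075) = 0.8864
Step 3: prox(x) = [1.4805, -6.9414]
||prox(x)|| = 7.0975
Step 4: Proximal objective.
0.5*||prox-x||^2 = 0.4141
lambda*||prox|| = 6.4587
Total = 6.8728


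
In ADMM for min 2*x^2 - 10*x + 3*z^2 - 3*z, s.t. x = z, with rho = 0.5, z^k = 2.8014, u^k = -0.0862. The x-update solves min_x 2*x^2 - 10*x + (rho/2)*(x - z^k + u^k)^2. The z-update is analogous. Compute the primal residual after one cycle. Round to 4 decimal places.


ADMM iteration with rho = 0.5, z^k = 2.8014, u^k = -0.0862
Step 1: x-update.
Minimize 2*x^2 - 10*x + (0.5/2)*(x - 2.8014 - 0.0862)^2
FOC: (2*2 + 0.5)*x = 10 + 0.5*(2.8014 + 0.0862)
x^{k+1} = 2.5431
Step 2: z-update.
Minimize 3*z^2 - 3*z + (0.5/2)*(2.5431 - z - 0.0862)^2
FOC: (2*3 + 0.5)*z = 3 + 0.5*(2.5431 - 0.0862)
z^{k+1} = 0.6505
Step 3: u-update.
u^{k+1} = -0.0862 + 2.5431 - 0.6505 = 1.8063
Step 4: Primal residual = |2.5431 - 0.6505| = 1.8925


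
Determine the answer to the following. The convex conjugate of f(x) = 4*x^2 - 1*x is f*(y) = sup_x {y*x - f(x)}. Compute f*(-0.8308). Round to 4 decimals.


f*(y) = sup_x {y*x - a*x^2 - b*x} = sup_x {(y-b)*x - a*x^2}
FOC: (y - b) - 2a*x = 0 => x* = (y - b)/(2a)
x* = (-0.8308 + 1)/(2*4) = 0.0212
f*(-0.8308) = (y-b)^2/(4a) = (-0.8308 + 1)^2/(4*4)
= 0.0286/16 = 0.0018


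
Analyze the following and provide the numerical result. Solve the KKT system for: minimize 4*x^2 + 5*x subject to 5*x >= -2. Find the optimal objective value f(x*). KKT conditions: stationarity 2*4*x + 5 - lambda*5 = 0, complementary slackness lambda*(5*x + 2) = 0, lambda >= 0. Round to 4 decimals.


Step 1: Try lambda = 0 (constraint inactive).
x_unc = -5/(2*4) = -0.625
Check: 5*-0.625 = -3.125 < -2 -- violated!
Step 2: Constraint must be active: 5*x = -2
x* = -2/5 = -0.4
lambda = (2*4*(-0.4) + 5)/5 = 0.36
Step 3: Compute optimal value.
f(x*) = 4*(-0.4)^2 + 5*(-0.4) = -1.36


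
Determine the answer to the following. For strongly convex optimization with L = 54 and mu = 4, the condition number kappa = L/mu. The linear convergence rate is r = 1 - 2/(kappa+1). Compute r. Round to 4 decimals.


Step 1: Compute the condition number.
kappa = L/mu = 54/4 = 13.5
Step 2: Compute the convergence rate.
r = 1 - 2/(kappa + 1) = 1 - 2*mu/(L + mu) = (L - mu)/(L + mu) = 50/58 = 0.8621


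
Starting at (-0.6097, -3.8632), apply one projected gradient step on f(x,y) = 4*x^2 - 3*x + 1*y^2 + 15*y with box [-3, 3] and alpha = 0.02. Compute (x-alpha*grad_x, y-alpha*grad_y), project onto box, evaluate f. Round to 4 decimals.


Step 1: Compute gradient at (-0.6097, -3.8632).
grad_x = 2*4*-0.6097 - 3 = -7.8776
grad_y = 2*1*-3.8632 + 15 = 7.2736
Step 2: Gradient step.
x_raw = -0.6097 - 0.02*-7.8776 = -0.4521
y_raw = -3.8632 - 0.02*7.2736 = -4.0087
Step 3: Project onto [-3, 3].
x_proj = clip(-0.4521) = -0.4521
y_proj = clip(-4.0087) = -3.0
Step 4: Evaluate f.
f(-0.4521, -3.0) = -33.8258


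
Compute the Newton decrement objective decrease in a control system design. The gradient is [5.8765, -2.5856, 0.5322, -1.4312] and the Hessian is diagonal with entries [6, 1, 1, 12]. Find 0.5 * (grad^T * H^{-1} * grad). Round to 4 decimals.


Step 1: H is diagonal, so H^(-1) * g = [0.9794, -2.5856, 0.5322, -0.1193].
Step 2: g^T H^(-1) g = sum_i g_i^2 / H_ii
  = (5.8765)^2/6 + (-2.5856)^2/1 + (0.5322)^2/1 + (-1.4312)^2/12
  = 5.7555 + 6.6853 + 0.2832 + 0.1707 = 12.8948
Step 3: Objective decrease = 0.5 * g^T H^(-1) g = 6.4474


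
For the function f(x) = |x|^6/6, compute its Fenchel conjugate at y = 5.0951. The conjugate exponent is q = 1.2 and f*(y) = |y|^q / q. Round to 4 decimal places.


The conjugate exponent q satisfies 1/p + 1/q = 1.
p = 6, so q = 6/(6 - 1) = 1.2
|y|^q = 5.0951^1.2 = 7.0564
f*(5.0951) = 7.0564 / 1.2 = 5.8803


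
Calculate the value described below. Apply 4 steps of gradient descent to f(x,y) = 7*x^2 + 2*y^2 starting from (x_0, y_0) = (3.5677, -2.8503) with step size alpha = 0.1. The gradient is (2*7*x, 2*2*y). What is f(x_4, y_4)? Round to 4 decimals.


Gradient descent on f(x,y) = 7*x^2 + 2*y^2.
Starting point: (3.5677, -2.8503), alpha = 0.1
Step 1: grad_x = 2*7*3.5677 = 49.9478, grad_y = 2*2*-2.8503 = -11.4012
  x_1 = 3.5677 - 0.1*49.9478 = -1.4271
  y_1 = -2.8503 - 0.1*-11.4012 = -1.7102
Step 2: grad_x = 2*7*-1.4271 = -19.9791, grad_y = 2*2*-1.7102 = -6.8407
  x_2 = -1.4271 - 0.1*-19.9791 = 0.5708
  y_2 = -1.7102 - 0.1*-6.8407 = -1.0261
Step 3: grad_x = 2*7*0.5708 = 7.9916, grad_y = 2*2*-1.0261 = -4.1044
  x_3 = 0.5708 - 0.1*7.9916 = -0.2283
  y_3 = -1.0261 - 0.1*-4.1044 = -0.6157
Step 4: grad_x = 2*7*-0.2283 = -3.1967, grad_y = 2*2*-0.6157 = -2.4627
  x_4 = -0.2283 - 0.1*-3.1967 = 0.0913
  y_4 = -0.6157 - 0.1*-2.4627 = -0.3694
f(0.0913, -0.3694) = 7*0.0913^2 + 2*(-0.3694)^2 = 0.3313


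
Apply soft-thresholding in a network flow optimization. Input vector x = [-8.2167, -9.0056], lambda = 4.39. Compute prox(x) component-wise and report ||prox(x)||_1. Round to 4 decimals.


Soft-thresholding with lambda = 4.39:
prox(-8.2167) = sign(-8.2167)*max(|-8.2167| - 4.39, 0) = -3.8267
prox(-9.0056) = sign(-9.0056)*max(|-9.0056| - 4.39, 0) = -4.6156
prox(x) = [-3.8267, -4.6156]
||prox(x)||_1 = 3.8267 + 4.6156 = 8.4423


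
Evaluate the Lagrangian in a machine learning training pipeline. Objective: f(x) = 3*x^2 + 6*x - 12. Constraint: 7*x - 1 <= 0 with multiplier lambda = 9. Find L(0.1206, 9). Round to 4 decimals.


Step 1: Evaluate f(x).
f(0.1206) = 3*0.1206^2 + 6*0.1206 - 12 = -11.2328
Step 2: Evaluate g(x).
g(0.1206) = 7*0.1206 - 1 = -0.1558
Step 3: Compute Lagrangian.
L = -11.2328 + 9*-0.1558 = -12.635


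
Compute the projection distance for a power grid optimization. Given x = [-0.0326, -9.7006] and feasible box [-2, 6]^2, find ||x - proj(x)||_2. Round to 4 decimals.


Project each component onto [-2, 6].
clip(-0.0326) = -0.0326, clip(-9.7006) = -2.0
Projection = [-0.0326, -2.0]
Squared diffs: [0.0, 59.2992]
Distance = sqrt(59.2992) = 7.7006


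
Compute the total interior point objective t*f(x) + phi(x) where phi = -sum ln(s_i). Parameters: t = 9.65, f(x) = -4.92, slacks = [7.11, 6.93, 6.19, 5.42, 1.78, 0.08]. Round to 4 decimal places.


Step 1: Compute log-barrier.
ln values: [1.9615, 1.9359, 1.8229, 1.6901, 0.5766, -2.5257]
phi = -(1.9615 + 1.9359 + 1.8229 + 1.6901 + 0.5766 - 2.5257) = -5.4613
Step 2: Compute augmented objective.
t*f(x) = 9.65*-4.92 = -47.478
Total = -47.478 - 5.4613 = -52.9393


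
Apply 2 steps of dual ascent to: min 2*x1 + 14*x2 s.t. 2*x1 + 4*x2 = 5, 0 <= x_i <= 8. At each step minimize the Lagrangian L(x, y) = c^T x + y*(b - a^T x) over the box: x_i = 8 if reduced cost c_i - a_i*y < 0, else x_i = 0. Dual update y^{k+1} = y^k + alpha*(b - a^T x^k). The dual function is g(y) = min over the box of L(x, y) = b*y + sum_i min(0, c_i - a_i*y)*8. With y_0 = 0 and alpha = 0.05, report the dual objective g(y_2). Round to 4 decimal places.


Dual ascent for LP: min 2*x1 + 14*x2, 2*x1 + 4*x2 = 5, 0 <= x_i <= 8
Step 1: y^k = 0.0, reduced costs: (2.0, 14.0)
  x^k = (0.0, 0.0), subgradient = b - a^T x = 5.0
  y^{k+1} = 0.0 + 0.05*5.0 = 0.25
Step 2: y^k = 0.25, reduced costs: (1.5, 13.0)
  x^k = (0.0, 0.0), subgradient = b - a^T x = 5.0
  y^{k+1} = 0.25 + 0.05*5.0 = 0.5
Dual objective at y_2 = 0.5: reduced costs (1.0, 12.0), box minimizer x = (0.0, 0.0)
g(y_2) = b*y + (c1 - a1*y)*x1 + (c2 - a2*y)*x2 = 5*0.5 + 1.0*0.0 + 12.0*0.0 = 2.5 + 0.0 + 0.0 = 2.5


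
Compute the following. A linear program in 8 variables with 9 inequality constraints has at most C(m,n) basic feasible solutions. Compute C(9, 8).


Each vertex corresponds to some choice of n active constraints out of m, so the number of vertices is at most C(m, n) = m! / (n!(m-n)!).
m = 9, n = 8
Numerator: 9 * 8 * 7 * 6 * 5 * 4 * 3 * 2
Denominator: 8! = 40320
C(9, 8) = 9


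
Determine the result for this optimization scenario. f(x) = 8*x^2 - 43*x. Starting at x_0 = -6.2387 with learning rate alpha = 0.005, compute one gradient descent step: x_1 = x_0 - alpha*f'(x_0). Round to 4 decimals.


We compute the gradient at x_0 and apply the update.
f'(x) = 16*x - 43
f'(-6.2387) = 16*-6.2387 - 43 = -142.8192
x_1 = -6.2387 - 0.005*-142.8192 = -5.5246


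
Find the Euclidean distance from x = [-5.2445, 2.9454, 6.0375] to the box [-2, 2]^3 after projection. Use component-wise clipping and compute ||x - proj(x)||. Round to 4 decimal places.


Project each component onto [-2, 2].
clip(-5.2445) = -2.0, clip(2.9454) = 2.0, clip(6.0375) = 2.0
Projection = [-2.0, 2.0, 2.0]
Squared diffs: [10.5268, 0.8938, 16.3014]
Distance = sqrt(27.722) = 5.2652


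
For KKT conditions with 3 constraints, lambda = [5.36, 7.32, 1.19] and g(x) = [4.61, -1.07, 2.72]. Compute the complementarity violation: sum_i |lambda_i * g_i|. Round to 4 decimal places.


KKT complementary slackness check:
lambda_1 * g_1 = 5.36 * 4.61 = 24.7096
lambda_2 * g_2 = 7.32 * -1.07 = -7.8324
lambda_3 * g_3 = 1.19 * 2.72 = 3.2368
Total violation = 24.7096 + 7.8324 + 3.2368 = 35.7788


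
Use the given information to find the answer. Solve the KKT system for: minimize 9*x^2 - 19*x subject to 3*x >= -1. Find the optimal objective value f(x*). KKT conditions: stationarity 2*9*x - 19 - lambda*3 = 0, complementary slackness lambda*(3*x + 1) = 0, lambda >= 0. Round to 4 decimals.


Step 1: Try lambda = 0 (constraint inactive).
Stationarity: 2*9*x - 19 = 0
x* = 19/(2*9) = 19/18 = 1.0556 (rounded; the exact value 19/18 is used below)
Check constraint: 3*1.0556 = 3.1668 >= -1 -- satisfied.
Step 2: Compute optimal value.
f(x*) = 9*(19/18)^2 - 19*(19/18) = -10.0278


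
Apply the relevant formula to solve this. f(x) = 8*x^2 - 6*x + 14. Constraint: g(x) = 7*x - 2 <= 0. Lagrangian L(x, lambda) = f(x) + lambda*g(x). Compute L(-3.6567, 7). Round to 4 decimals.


Step 1: Evaluate f(x).
f(-3.6567) = 8*(-3.6567)^2 - 6*(-3.6567) + 14 = 142.9118
Step 2: Evaluate g(x).
g(-3.6567) = 7*-3.6567 - 2 = -27.5969
Step 3: Compute Lagrangian.
L = 142.9118 + 7*-27.5969 = -50.2665


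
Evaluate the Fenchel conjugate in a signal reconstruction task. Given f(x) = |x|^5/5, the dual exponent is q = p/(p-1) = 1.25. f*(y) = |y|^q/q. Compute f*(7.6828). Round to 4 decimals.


The conjugate exponent q satisfies 1/p + 1/q = 1.
p = 5, so q = 5/(5 - 1) = 1.25
|y|^q = 7.6828^1.25 = 12.7909
f*(7.6828) = 12.7909 / 1.25 = 10.2327


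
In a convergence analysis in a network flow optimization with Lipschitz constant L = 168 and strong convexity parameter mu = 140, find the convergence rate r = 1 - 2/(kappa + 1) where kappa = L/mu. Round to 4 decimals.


Step 1: Compute the condition number.
kappa = L/mu = 168/140 = 1.2
Step 2: Compute the convergence rate.
r = 1 - 2/(kappa + 1) = 1 - 2*mu/(L + mu) = (L - mu)/(L + mu) = 28/308 = 0.0909


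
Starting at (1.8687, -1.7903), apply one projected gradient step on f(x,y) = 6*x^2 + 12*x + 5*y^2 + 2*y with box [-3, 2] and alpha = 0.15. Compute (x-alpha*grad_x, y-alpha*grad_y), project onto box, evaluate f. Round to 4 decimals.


Step 1: Compute gradient at (1.8687, -1.7903).
grad_x = 2*6*1.8687 + 12 = 34.4244
grad_y = 2*5*-1.7903 + 2 = -15.903
Step 2: Gradient step.
x_raw = 1.8687 - 0.15*34.4244 = -3.295
y_raw = -1.7903 - 0.15*-15.903 = 0.5952
Step 3: Project onto [-3, 2].
x_proj = clip(-3.295) = -3.0
y_proj = clip(0.5952) = 0.5952
Step 4: Evaluate f.
f(-3.0, 0.5952) = 20.9613


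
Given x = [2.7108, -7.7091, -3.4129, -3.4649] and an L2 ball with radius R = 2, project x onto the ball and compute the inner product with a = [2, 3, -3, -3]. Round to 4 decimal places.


Step 1: Compute ||x|| (intermediates to 6 decimals).
||x|| = sqrt(2.7108^2 + (-7.7091)^2 + (-3.4129)^2 + (-3.4649)^2) = 9.509578
Step 2: Project.
Since ||x|| > R, scale = R/||x|| = 2/9.509578 = 0.210314, proj(x) = scale * x
proj(x) = [0.570119, -1.621332, -0.717781, -0.728717]
Step 3: Dot product.
a^T * proj(x) = 2*0.570119 + 3*(-1.621332) - 3*(-0.717781) - 3*(-0.728717) = 0.6157


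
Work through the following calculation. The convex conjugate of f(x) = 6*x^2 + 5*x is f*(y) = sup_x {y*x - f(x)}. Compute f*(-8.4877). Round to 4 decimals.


f*(y) = sup_x {y*x - a*x^2 - b*x} = sup_x {(y-b)*x - a*x^2}
FOC: (y - b) - 2a*x = 0 => x* = (y - b)/(2a)
x* = (-8.4877 - 5)/(2*6) = -1.124
f*(-8.4877) = (y-b)^2/(4a) = (-8.4877 - 5)^2/(4*6)
= 181.9181/24 = 7.5799


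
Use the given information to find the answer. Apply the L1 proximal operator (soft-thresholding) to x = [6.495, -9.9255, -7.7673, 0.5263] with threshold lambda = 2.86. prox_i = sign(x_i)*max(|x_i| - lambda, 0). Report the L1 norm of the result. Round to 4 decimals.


Soft-thresholding with lambda = 2.86:
prox(6.495) = sign(6.495)*max(|6.495| - 2.86, 0) = 3.635
prox(-9.9255) = sign(-9.9255)*max(|-9.9255| - 2.86, 0) = -7.0655
prox(-7.7673) = sign(-7.7673)*max(|-7.7673| - 2.86, 0) = -4.9073
prox(0.5263) = sign(0.5263)*max(|0.5263| - 2.86, 0) = 0.0
prox(x) = [3.635, -7.0655, -4.9073, 0.0]
||prox(x)||_1 = 3.635 + 7.0655 + 4.9073 + 0.0 = 15.6078


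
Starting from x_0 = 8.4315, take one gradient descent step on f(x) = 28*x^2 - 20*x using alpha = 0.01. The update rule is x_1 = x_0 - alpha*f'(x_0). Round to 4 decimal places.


We compute the gradient at x_0 and apply the update.
f'(x) = 56*x - 20
f'(8.4315) = 56*8.4315 - 20 = 452.164
x_1 = 8.4315 - 0.01*452.164 = 3.9099


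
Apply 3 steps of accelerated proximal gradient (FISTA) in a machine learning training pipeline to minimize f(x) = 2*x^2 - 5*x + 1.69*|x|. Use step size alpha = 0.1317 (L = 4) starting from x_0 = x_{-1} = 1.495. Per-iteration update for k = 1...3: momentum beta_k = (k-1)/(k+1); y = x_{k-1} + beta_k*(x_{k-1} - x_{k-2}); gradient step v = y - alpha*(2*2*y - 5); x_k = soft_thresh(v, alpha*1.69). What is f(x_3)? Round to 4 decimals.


FISTA on f(x) = 2*x^2 - 5*x + 1.69*|x|
L = 4, alpha = 0.1317
Iteration 1: beta = 0.0, y = 1.495 + 0.0*(1.495 - 1.495) = 1.495
  grad(y) = 0.98, v = y - alpha*grad = 1.3659
  prox(v) = soft_thresh(1.3659, 0.2226) = 1.1434
Iteration 2: beta = 0.3333, y = 1.1434 + 0.3333*(1.1434 - 1.495) = 1.0261
  grad(y) = -0.8954, v = y - alpha*grad = 1.1441
  prox(v) = soft_thresh(1.1441, 0.2226) = 0.9215
Iteration 3: beta = 0.5, y = 0.9215 + 0.5*(0.9215 - 1.1434) = 0.8106
  grad(y) = -1.7577, v = y - alpha*grad = 1.0421
  prox(v) = soft_thresh(1.0421, 0.2226) = 0.8195
f(x_3) = 2*0.8195^2 - 5*0.8195 + 1.69*|0.8195| = -1.3694


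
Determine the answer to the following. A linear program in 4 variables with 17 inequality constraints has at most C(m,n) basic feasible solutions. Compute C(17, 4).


Each vertex corresponds to some choice of n active constraints out of m, so the number of vertices is at most C(m, n) = m! / (n!(m-n)!).
m = 17, n = 4
Numerator: 17 * 16 * 15 * 14
Denominator: 4! = 24
C(17, 4) = 2380


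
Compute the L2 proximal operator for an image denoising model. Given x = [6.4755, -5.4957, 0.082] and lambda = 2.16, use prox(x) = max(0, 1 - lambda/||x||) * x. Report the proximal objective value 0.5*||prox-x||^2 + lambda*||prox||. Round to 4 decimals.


Step 1: Compute ||x||.
||x|| = 8.4936
Step 2: Compute scaling factor.
scale = max(0, 1 - 2.16/8.4936) = 0.7457
Step 3: prox(x) = [4.8287, -4.0981, 0.0611]
||prox(x)|| = 6.3336
Step 4: Proximal objective.
0.5*||prox-x||^2 = 2.3328
lambda*||prox|| = 13.6806
Total = 16.0134


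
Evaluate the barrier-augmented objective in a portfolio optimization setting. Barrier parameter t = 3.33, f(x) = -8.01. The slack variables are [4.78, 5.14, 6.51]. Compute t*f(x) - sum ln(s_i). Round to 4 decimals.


Step 1: Compute log-barrier.
ln values: [1.5644, 1.6371, 1.8733]
phi = -(1.5644 + 1.6371 + 1.8733) = -5.0748
Step 2: Compute augmented objective.
t*f(x) = 3.33*-8.01 = -26.6733
Total = -26.6733 - 5.0748 = -31.7481


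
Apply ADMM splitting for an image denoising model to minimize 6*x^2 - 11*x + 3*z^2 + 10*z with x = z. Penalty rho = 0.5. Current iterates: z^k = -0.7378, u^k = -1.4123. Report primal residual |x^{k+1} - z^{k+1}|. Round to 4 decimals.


ADMM iteration with rho = 0.5, z^k = -0.7378, u^k = -1.4123
Step 1: x-update.
Minimize 6*x^2 - 11*x + (0.5/2)*(x + 0.7378 - 1.4123)^2
FOC: (2*6 + 0.5)*x = 11 + 0.5*(-0.7378 + 1.4123)
x^{k+1} = 0.907
Step 2: z-update.
Minimize 3*z^2 + 10*z + (0.5/2)*(0.907 - z - 1.4123)^2
FOC: (2*3 + 0.5)*z = -10 + 0.5*(0.907 - 1.4123)
z^{k+1} = -1.5773
Step 3: u-update.
u^{k+1} = -1.4123 + 0.907 + 1.5773 = 1.072
Step 4: Primal residual = |0.907 + 1.5773| = 2.4843


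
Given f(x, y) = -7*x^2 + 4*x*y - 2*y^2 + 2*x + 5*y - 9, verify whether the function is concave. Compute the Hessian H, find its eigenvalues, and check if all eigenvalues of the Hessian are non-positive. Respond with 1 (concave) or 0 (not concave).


The Hessian of f(x,y) = -7*x^2 + 4*x*y - 2*y^2 + 2*x + 5*y - 9 is:
H = [[-14, 4], [4, -4]]
Trace = -14 - 4 = -18
Determinant = -14*-4 - (4)^2 = 40
Discriminant = (-18)^2 - 4*40 = 164.0
Eigenvalues: lambda_1 = -15.4031, lambda_2 = -2.5969
The function is concave.

1


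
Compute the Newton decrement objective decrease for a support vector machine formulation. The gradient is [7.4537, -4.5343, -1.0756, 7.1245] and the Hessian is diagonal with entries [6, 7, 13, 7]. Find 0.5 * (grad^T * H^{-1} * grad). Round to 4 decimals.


Step 1: H is diagonal, so H^(-1) * g = [1.2423, -0.6478, -0.0827, 1.0178].
Step 2: g^T H^(-1) g = sum_i g_i^2 / H_ii
  = (7.4537)^2/6 + (-4.5343)^2/7 + (-1.0756)^2/13 + (7.1245)^2/7
  = 9.2596 + 2.9371 + 0.089 + 7.2512 = 19.5369
Step 3: Objective decrease = 0.5 * g^T H^(-1) g = 9.7685


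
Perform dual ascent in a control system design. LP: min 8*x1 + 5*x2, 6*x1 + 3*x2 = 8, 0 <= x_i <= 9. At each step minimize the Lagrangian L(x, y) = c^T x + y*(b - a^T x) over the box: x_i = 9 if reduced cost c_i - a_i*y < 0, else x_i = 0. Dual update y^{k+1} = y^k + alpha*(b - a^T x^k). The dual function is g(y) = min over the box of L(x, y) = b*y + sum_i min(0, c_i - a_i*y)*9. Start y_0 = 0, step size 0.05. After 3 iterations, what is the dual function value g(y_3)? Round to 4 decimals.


Dual ascent for LP: min 8*x1 + 5*x2, 6*x1 + 3*x2 = 8, 0 <= x_i <= 9
Step 1: y^k = 0.0, reduced costs: (8.0, 5.0)
  x^k = (0.0, 0.0), subgradient = b - a^T x = 8.0
  y^{k+1} = 0.0 + 0.05*8.0 = 0.4
Step 2: y^k = 0.4, reduced costs: (5.6, 3.8)
  x^k = (0.0, 0.0), subgradient = b - a^T x = 8.0
  y^{k+1} = 0.4 + 0.05*8.0 = 0.8
Step 3: y^k = 0.8, reduced costs: (3.2, 2.6)
  x^k = (0.0, 0.0), subgradient = b - a^T x = 8.0
  y^{k+1} = 0.8 + 0.05*8.0 = 1.2
Dual objective at y_3 = 1.2: reduced costs (0.8, 1.4), box minimizer x = (0.0, 0.0)
g(y_3) = b*y + (c1 - a1*y)*x1 + (c2 - a2*y)*x2 = 8*1.2 + 0.8*0.0 + 1.4*0.0 = 9.6 + 0.0 + 0.0 = 9.6


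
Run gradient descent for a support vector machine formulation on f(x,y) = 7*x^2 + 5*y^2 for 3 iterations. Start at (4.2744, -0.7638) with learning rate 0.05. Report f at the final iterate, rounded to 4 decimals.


Gradient descent on f(x,y) = 7*x^2 + 5*y^2.
Starting point: (4.2744, -0.7638), alpha = 0.05
Step 1: grad_x = 2*7*4.2744 = 59.8416, grad_y = 2*5*-0.7638 = -7.638
  x_1 = 4.2744 - 0.05*59.8416 = 1.2823
  y_1 = -0.7638 - 0.05*-7.638 = -0.3819
Step 2: grad_x = 2*7*1.2823 = 17.9525, grad_y = 2*5*-0.3819 = -3.819
  x_2 = 1.2823 - 0.05*17.9525 = 0.3847
  y_2 = -0.3819 - 0.05*-3.819 = -0.191
Step 3: grad_x = 2*7*0.3847 = 5.3857, grad_y = 2*5*-0.191 = -1.9095
  x_3 = 0.3847 - 0.05*5.3857 = 0.1154
  y_3 = -0.191 - 0.05*-1.9095 = -0.0955
f(0.1154, -0.0955) = 7*0.1154^2 + 5*(-0.0955)^2 = 0.1388


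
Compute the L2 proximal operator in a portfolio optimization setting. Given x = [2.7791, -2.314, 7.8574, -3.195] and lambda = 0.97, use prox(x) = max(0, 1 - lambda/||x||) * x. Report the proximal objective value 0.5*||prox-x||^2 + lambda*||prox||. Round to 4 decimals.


Step 1: Compute ||x||.
||x|| = 9.2209
Step 2: Compute scaling factor.
scale = max(0, 1 - 0.97/9.2209) = 0.8948
Step 3: prox(x) = [2.4867, -2.0706, 7.0308, -2.8589]
||prox(x)|| = 8.2509
Step 4: Proximal objective.
0.5*||prox-x||^2 = 0.4705
lambda*||prox|| = 8.0034
Total = 8.4738


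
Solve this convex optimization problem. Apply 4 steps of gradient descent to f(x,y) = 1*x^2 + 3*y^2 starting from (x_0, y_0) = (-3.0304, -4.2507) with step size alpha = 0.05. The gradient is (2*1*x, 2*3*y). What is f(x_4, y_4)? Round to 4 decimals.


Gradient descent on f(x,y) = 1*x^2 + 3*y^2.
Starting point: (-3.0304, -4.2507), alpha = 0.05
Step 1: grad_x = 2*1*-3.0304 = -6.0608, grad_y = 2*3*-4.2507 = -25.5042
  x_1 = -3.0304 - 0.05*-6.0608 = -2.7274
  y_1 = -4.2507 - 0.05*-25.5042 = -2.9755
Step 2: grad_x = 2*1*-2.7274 = -5.4547, grad_y = 2*3*-2.9755 = -17.8529
  x_2 = -2.7274 - 0.05*-5.4547 = -2.4546
  y_2 = -2.9755 - 0.05*-17.8529 = -2.0828
Step 3: grad_x = 2*1*-2.4546 = -4.9092, grad_y = 2*3*-2.0828 = -12.4971
  x_3 = -2.4546 - 0.05*-4.9092 = -2.2092
  y_3 = -2.0828 - 0.05*-12.4971 = -1.458
Step 4: grad_x = 2*1*-2.2092 = -4.4183, grad_y = 2*3*-1.458 = -8.7479
  x_4 = -2.2092 - 0.05*-4.4183 = -1.9882
  y_4 = -1.458 - 0.05*-8.7479 = -1.0206
f(-1.9882, -1.0206) = 1*(-1.9882)^2 + 3*(-1.0206)^2 = 7.078


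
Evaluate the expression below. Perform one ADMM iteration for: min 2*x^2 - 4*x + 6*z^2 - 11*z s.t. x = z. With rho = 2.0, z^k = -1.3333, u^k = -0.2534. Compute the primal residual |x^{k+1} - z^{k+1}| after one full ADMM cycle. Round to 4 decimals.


ADMM iteration with rho = 2.0, z^k = -1.3333, u^k = -0.2534
Step 1: x-update.
Minimize 2*x^2 - 4*x + (2.0/2)*(x + 1.3333 - 0.2534)^2
FOC: (2*2 + 2.0)*x = 4 + 2.0*(-1.3333 + 0.2534)
x^{k+1} = 0.3067
Step 2: z-update.
Minimize 6*z^2 - 11*z + (2.0/2)*(0.3067 - z - 0.2534)^2
FOC: (2*6 + 2.0)*z = 11 + 2.0*(0.3067 - 0.2534)
z^{k+1} = 0.7933
Step 3: u-update.
u^{k+1} = -0.2534 + 0.3067 - 0.7933 = -0.74
Step 4: Primal residual = |0.3067 - 0.7933| = 0.4866


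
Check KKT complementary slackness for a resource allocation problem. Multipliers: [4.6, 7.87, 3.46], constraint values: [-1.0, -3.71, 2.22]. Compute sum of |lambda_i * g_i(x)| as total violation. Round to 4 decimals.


KKT complementary slackness check:
lambda_1 * g_1 = 4.6 * -1.0 = -4.6
lambda_2 * g_2 = 7.87 * -3.71 = -29.1977
lambda_3 * g_3 = 3.46 * 2.22 = 7.6812
Total violation = 4.6 + 29.1977 + 7.6812 = 41.4789


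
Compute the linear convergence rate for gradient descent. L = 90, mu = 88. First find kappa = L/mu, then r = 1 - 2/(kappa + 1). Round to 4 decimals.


Step 1: Compute the condition number.
kappa = L/mu = 90/88 = 1.0227
Step 2: Compute the convergence rate.
r = 1 - 2/(kappa + 1) = 1 - 2*mu/(L + mu) = (L - mu)/(L + mu) = 2/178 = 0.0112


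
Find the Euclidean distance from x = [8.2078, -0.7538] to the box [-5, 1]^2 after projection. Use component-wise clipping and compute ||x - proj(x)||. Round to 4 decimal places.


Project each component onto [-5, 1].
clip(8.2078) = 1.0, clip(-0.7538) = -0.7538
Projection = [1.0, -0.7538]
Squared diffs: [51.9524, 0.0]
Distance = sqrt(51.9524) = 7.2078


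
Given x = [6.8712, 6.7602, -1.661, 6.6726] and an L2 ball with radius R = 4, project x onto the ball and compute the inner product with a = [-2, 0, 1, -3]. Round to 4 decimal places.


Step 1: Compute ||x|| (intermediates to 6 decimals).
||x|| = sqrt(6.8712^2 + 6.7602^2 + (-1.661)^2 + 6.6726^2) = 11.840448
Step 2: Project.
Since ||x|| > R, scale = R/||x|| = 4/11.840448 = 0.337825, proj(x) = scale * x
proj(x) = [2.321263, 2.283765, -0.561127, 2.254171]
Step 3: Dot product.
a^T * proj(x) = -2*2.321263 + 0*2.283765 + 1*(-0.561127) - 3*2.254171 = -11.9662


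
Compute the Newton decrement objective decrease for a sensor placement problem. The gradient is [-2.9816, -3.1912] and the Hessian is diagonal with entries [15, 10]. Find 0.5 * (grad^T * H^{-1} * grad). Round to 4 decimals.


Step 1: H is diagonal, so H^(-1) * g = [-0.1988, -0.3191].
Step 2: g^T H^(-1) g = sum_i g_i^2 / H_ii
  = (-2.9816)^2/15 + (-3.1912)^2/10
  = 0.5927 + 1.0184 = 1.611
Step 3: Objective decrease = 0.5 * g^T H^(-1) g = 0.8055


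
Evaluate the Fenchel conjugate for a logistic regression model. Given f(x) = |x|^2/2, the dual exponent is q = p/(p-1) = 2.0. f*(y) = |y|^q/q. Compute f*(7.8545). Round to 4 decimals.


The conjugate exponent q satisfies 1/p + 1/q = 1.
p = 2, so q = 2/(2 - 1) = 2.0
|y|^q = 7.8545^2.0 = 61.6932
f*(7.8545) = 61.6932 / 2.0 = 30.8466


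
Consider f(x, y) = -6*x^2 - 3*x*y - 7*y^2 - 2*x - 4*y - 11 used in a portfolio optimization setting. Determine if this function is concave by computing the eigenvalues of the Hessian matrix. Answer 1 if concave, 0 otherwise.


The Hessian of f(x,y) = -6*x^2 - 3*x*y - 7*y^2 - 2*x - 4*y - 11 is:
H = [[-12, -3], [-3, -14]]
Trace = -12 - 14 = -26
Determinant = -12*-14 - (-3)^2 = 159
Discriminant = (-26)^2 - 4*159 = 40.0
Eigenvalues: lambda_1 = -16.1623, lambda_2 = -9.8377
The function is concave.

1


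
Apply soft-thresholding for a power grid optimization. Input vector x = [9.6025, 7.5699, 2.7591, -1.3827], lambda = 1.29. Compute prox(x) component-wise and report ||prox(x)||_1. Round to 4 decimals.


Soft-thresholding with lambda = 1.29:
prox(9.6025) = sign(9.6025)*max(|9.6025| - 1.29, 0) = 8.3125
prox(7.5699) = sign(7.5699)*max(|7.5699| - 1.29, 0) = 6.2799
prox(2.7591) = sign(2.7591)*max(|2.7591| - 1.29, 0) = 1.4691
prox(-1.3827) = sign(-1.3827)*max(|-1.3827| - 1.29, 0) = -0.0927
prox(x) = [8.3125, 6.2799, 1.4691, -0.0927]
||prox(x)||_1 = 8.3125 + 6.2799 + 1.4691 + 0.0927 = 16.1542


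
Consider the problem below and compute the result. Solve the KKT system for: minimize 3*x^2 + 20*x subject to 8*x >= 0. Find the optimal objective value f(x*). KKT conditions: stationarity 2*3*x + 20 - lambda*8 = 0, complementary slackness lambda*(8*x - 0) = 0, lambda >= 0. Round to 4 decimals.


Step 1: Try lambda = 0 (constraint inactive).
x_unc = -20/(2*3) = -3.3333
Check: 8*-3.3333 = -26.6664 < 0 -- violated!
Step 2: Constraint must be active: 8*x = 0
x* = 0/8 = 0.0
lambda = (2*3*0.0 + 20)/8 = 2.5
Step 3: Compute optimal value.
f(x*) = 3*0.0^2 + 20*0.0 = 0.0


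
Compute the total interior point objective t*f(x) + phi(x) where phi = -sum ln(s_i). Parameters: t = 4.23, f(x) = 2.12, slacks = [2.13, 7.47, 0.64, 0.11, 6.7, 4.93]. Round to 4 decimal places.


Step 1: Compute log-barrier.
ln values: [0.7561, 2.0109, -0.4463, -2.2073, 1.9021, 1.5953]
phi = -(0.7561 + 2.0109 - 0.4463 - 2.2073 + 1.9021 + 1.5953) = -3.6109
Step 2: Compute augmented objective.
t*f(x) = 4.23*2.12 = 8.9676
Total = 8.9676 - 3.6109 = 5.3567


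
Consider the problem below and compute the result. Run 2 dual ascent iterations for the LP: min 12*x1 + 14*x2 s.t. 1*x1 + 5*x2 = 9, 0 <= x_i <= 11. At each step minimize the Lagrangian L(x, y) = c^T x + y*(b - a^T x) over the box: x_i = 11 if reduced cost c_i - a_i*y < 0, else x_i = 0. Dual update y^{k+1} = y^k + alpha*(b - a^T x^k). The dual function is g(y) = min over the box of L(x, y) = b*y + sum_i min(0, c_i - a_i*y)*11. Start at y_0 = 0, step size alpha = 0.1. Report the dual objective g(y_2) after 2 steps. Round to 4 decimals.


Dual ascent for LP: min 12*x1 + 14*x2, 1*x1 + 5*x2 = 9, 0 <= x_i <= 11
Step 1: y^k = 0.0, reduced costs: (12.0, 14.0)
  x^k = (0.0, 0.0), subgradient = b - a^T x = 9.0
  y^{k+1} = 0.0 + 0.1*9.0 = 0.9
Step 2: y^k = 0.9, reduced costs: (11.1, 9.5)
  x^k = (0.0, 0.0), subgradient = b - a^T x = 9.0
  y^{k+1} = 0.9 + 0.1*9.0 = 1.8
Dual objective at y_2 = 1.8: reduced costs (10.2, 5.0), box minimizer x = (0.0, 0.0)
g(y_2) = b*y + (c1 - a1*y)*x1 + (c2 - a2*y)*x2 = 9*1.8 + 10.2*0.0 + 5.0*0.0 = 16.2 + 0.0 + 0.0 = 16.2


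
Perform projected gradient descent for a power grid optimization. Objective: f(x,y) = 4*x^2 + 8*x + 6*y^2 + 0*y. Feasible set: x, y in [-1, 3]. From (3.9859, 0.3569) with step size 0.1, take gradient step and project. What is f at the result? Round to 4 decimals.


Step 1: Compute gradient at (3.9859, 0.3569).
grad_x = 2*4*3.9859 + 8 = 39.8872
grad_y = 2*6*0.3569 + 0 = 4.2828
Step 2: Gradient step.
x_raw = 3.9859 - 0.1*39.8872 = -0.0028
y_raw = 0.3569 - 0.1*4.2828 = -0.0714
Step 3: Project onto [-1, 3].
x_proj = clip(-0.0028) = -0.0028
y_proj = clip(-0.0714) = -0.0714
Step 4: Evaluate f.
f(-0.0028, -0.0714) = 0.008


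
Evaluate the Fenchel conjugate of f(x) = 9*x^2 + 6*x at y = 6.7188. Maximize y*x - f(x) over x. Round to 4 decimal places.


f*(y) = sup_x {y*x - a*x^2 - b*x} = sup_x {(y-b)*x - a*x^2}
FOC: (y - b) - 2a*x = 0 => x* = (y - b)/(2a)
x* = (6.7188 - 6)/(2*9) = 0.0399
f*(6.7188) = (y-b)^2/(4a) = (6.7188 - 6)^2/(4*9)
= 0.5167/36 = 0.0144


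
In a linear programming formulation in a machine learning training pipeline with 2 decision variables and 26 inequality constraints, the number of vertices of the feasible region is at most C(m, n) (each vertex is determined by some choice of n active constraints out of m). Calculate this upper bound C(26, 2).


Each vertex corresponds to some choice of n active constraints out of m, so the number of vertices is at most C(m, n) = m! / (n!(m-n)!).
m = 26, n = 2
Numerator: 26 * 25
Denominator: 2! = 2
C(26, 2) = 325


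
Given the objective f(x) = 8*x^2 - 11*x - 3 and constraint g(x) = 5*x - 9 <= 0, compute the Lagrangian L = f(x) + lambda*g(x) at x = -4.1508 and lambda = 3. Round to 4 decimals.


Step 1: Evaluate f(x).
f(-4.1508) = 8*(-4.1508)^2 - 11*(-4.1508) - 3 = 180.4919
Step 2: Evaluate g(x).
g(-4.1508) = 5*-4.1508 - 9 = -29.754
Step 3: Compute Lagrangian.
L = 180.4919 + 3*-29.754 = 91.2299


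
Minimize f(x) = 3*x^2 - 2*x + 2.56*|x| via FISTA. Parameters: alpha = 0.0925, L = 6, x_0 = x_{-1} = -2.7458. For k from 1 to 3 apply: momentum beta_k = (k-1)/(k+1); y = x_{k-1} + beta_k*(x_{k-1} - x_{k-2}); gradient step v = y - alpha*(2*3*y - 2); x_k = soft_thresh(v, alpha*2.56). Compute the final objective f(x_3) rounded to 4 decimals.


FISTA on f(x) = 3*x^2 - 2*x + 2.56*|x|
L = 6, alpha = 0.0925
Iteration 1: beta = 0.0, y = -2.7458 + 0.0*(-2.7458 + 2.7458) = -2.7458
  grad(y) = -18.4748, v = y - alpha*grad = -1.0369
  prox(v) = soft_thresh(-1.0369, 0.2368) = -0.8001
Iteration 2: beta = 0.3333, y = -0.8001 + 0.3333*(-0.8001 + 2.7458) = -0.1515
  grad(y) = -2.909, v = y - alpha*grad = 0.1176
  prox(v) = soft_thresh(0.1176, 0.2368) = 0.0
Iteration 3: beta = 0.5, y = 0.0 + 0.5*(0.0 + 0.8001) = 0.4
  grad(y) = 0.4002, v = y - alpha*grad = 0.363
  prox(v) = soft_thresh(0.363, 0.2368) = 0.1262
f(x_3) = 3*0.1262^2 - 2*0.1262 + 2.56*|0.1262| = 0.1185


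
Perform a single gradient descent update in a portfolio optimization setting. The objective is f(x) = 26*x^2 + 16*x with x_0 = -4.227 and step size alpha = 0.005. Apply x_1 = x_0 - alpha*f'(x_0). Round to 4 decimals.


We compute the gradient at x_0 and apply the update.
f'(x) = 52*x + 16
f'(-4.227) = 52*-4.227 + 16 = -203.804
x_1 = -4.227 - 0.005*-203.804 = -3.208


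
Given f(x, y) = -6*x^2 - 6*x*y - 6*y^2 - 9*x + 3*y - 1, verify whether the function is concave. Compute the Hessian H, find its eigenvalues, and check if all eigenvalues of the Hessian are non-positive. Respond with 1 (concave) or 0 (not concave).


The Hessian of f(x,y) = -6*x^2 - 6*x*y - 6*y^2 - 9*x + 3*y - 1 is:
H = [[-12, -6], [-6, -12]]
Trace = -12 - 12 = -24
Determinant = -12*-12 - (-6)^2 = 108
Discriminant = (-24)^2 - 4*108 = 144.0
Eigenvalues: lambda_1 = -18.0, lambda_2 = -6.0
The function is concave.

1
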